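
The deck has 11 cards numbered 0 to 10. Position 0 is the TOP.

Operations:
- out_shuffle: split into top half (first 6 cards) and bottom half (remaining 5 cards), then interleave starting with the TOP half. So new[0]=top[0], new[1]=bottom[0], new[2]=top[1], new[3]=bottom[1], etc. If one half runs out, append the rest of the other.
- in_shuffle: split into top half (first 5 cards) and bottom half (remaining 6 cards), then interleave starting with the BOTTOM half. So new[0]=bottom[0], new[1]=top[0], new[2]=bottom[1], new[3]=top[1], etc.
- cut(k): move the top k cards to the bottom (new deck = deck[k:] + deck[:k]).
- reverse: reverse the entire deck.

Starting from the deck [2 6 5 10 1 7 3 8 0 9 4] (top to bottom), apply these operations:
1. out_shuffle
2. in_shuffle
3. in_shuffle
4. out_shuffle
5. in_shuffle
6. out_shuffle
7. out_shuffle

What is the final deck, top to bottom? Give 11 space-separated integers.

Answer: 5 4 8 1 6 9 3 10 2 0 7

Derivation:
After op 1 (out_shuffle): [2 3 6 8 5 0 10 9 1 4 7]
After op 2 (in_shuffle): [0 2 10 3 9 6 1 8 4 5 7]
After op 3 (in_shuffle): [6 0 1 2 8 10 4 3 5 9 7]
After op 4 (out_shuffle): [6 4 0 3 1 5 2 9 8 7 10]
After op 5 (in_shuffle): [5 6 2 4 9 0 8 3 7 1 10]
After op 6 (out_shuffle): [5 8 6 3 2 7 4 1 9 10 0]
After op 7 (out_shuffle): [5 4 8 1 6 9 3 10 2 0 7]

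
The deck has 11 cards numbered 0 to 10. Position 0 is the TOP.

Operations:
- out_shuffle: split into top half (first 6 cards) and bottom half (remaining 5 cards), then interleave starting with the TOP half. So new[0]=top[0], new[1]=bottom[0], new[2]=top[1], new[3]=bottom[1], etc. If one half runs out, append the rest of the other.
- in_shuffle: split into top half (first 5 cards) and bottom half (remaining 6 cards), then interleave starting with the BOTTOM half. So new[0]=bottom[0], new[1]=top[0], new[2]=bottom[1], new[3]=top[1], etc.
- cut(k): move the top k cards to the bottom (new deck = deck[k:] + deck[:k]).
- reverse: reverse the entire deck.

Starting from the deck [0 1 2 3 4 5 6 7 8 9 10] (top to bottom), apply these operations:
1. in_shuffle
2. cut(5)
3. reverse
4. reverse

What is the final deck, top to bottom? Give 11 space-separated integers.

Answer: 2 8 3 9 4 10 5 0 6 1 7

Derivation:
After op 1 (in_shuffle): [5 0 6 1 7 2 8 3 9 4 10]
After op 2 (cut(5)): [2 8 3 9 4 10 5 0 6 1 7]
After op 3 (reverse): [7 1 6 0 5 10 4 9 3 8 2]
After op 4 (reverse): [2 8 3 9 4 10 5 0 6 1 7]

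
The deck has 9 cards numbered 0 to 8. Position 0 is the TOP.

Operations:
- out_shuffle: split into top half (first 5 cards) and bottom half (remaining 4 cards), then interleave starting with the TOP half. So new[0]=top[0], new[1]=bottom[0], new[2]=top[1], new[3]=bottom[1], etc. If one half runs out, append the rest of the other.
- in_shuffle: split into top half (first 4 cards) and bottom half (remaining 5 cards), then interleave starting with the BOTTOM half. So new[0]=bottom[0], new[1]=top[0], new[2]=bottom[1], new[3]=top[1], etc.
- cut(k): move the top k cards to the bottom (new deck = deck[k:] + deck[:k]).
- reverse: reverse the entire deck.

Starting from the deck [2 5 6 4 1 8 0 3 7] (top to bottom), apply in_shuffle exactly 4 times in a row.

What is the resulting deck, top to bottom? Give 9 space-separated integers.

Answer: 4 3 6 0 5 8 2 1 7

Derivation:
After op 1 (in_shuffle): [1 2 8 5 0 6 3 4 7]
After op 2 (in_shuffle): [0 1 6 2 3 8 4 5 7]
After op 3 (in_shuffle): [3 0 8 1 4 6 5 2 7]
After op 4 (in_shuffle): [4 3 6 0 5 8 2 1 7]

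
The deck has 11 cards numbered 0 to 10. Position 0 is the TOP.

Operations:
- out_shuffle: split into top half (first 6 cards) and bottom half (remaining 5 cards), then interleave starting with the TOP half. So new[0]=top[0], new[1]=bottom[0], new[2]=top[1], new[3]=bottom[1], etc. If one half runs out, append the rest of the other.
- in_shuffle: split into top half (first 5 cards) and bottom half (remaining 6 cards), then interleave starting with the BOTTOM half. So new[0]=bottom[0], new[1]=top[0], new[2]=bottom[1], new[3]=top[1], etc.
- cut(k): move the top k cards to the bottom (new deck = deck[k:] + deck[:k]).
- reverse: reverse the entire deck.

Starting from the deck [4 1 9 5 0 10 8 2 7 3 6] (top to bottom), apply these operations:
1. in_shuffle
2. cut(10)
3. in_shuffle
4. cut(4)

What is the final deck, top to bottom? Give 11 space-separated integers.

After op 1 (in_shuffle): [10 4 8 1 2 9 7 5 3 0 6]
After op 2 (cut(10)): [6 10 4 8 1 2 9 7 5 3 0]
After op 3 (in_shuffle): [2 6 9 10 7 4 5 8 3 1 0]
After op 4 (cut(4)): [7 4 5 8 3 1 0 2 6 9 10]

Answer: 7 4 5 8 3 1 0 2 6 9 10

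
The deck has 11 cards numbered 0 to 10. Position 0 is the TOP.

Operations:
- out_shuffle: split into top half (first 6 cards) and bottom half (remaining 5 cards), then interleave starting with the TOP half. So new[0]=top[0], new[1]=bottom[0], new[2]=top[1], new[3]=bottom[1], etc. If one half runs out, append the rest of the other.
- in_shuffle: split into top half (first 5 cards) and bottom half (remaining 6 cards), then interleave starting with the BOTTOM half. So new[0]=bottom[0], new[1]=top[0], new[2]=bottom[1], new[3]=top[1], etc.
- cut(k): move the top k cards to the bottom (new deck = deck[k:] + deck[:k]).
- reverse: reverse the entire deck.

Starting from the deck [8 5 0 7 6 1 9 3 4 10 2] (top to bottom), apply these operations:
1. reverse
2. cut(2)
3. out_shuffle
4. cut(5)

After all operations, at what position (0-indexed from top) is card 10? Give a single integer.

Answer: 4

Derivation:
After op 1 (reverse): [2 10 4 3 9 1 6 7 0 5 8]
After op 2 (cut(2)): [4 3 9 1 6 7 0 5 8 2 10]
After op 3 (out_shuffle): [4 0 3 5 9 8 1 2 6 10 7]
After op 4 (cut(5)): [8 1 2 6 10 7 4 0 3 5 9]
Card 10 is at position 4.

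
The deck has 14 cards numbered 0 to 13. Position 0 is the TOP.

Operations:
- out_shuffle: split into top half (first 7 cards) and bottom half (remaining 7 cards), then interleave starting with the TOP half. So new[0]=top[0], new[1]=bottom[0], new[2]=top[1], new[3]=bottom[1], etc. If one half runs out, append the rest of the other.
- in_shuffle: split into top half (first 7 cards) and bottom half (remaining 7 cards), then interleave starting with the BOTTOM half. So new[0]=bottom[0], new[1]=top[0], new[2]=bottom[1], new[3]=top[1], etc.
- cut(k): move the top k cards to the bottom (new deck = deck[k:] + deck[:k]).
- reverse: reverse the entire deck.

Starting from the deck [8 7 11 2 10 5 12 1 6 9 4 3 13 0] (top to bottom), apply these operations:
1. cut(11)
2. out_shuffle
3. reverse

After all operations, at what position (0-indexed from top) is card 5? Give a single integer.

After op 1 (cut(11)): [3 13 0 8 7 11 2 10 5 12 1 6 9 4]
After op 2 (out_shuffle): [3 10 13 5 0 12 8 1 7 6 11 9 2 4]
After op 3 (reverse): [4 2 9 11 6 7 1 8 12 0 5 13 10 3]
Card 5 is at position 10.

Answer: 10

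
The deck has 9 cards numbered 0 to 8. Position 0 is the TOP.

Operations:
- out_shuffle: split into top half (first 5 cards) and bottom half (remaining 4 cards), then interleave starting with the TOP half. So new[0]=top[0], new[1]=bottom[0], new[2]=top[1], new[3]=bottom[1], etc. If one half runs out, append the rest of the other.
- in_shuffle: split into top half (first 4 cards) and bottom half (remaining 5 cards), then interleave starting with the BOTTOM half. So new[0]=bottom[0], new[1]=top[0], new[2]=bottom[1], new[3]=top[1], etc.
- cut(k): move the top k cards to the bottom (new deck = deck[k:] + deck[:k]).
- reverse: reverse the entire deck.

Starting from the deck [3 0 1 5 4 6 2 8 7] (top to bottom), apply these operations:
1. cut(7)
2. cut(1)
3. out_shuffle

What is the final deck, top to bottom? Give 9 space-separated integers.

Answer: 7 4 3 6 0 2 1 8 5

Derivation:
After op 1 (cut(7)): [8 7 3 0 1 5 4 6 2]
After op 2 (cut(1)): [7 3 0 1 5 4 6 2 8]
After op 3 (out_shuffle): [7 4 3 6 0 2 1 8 5]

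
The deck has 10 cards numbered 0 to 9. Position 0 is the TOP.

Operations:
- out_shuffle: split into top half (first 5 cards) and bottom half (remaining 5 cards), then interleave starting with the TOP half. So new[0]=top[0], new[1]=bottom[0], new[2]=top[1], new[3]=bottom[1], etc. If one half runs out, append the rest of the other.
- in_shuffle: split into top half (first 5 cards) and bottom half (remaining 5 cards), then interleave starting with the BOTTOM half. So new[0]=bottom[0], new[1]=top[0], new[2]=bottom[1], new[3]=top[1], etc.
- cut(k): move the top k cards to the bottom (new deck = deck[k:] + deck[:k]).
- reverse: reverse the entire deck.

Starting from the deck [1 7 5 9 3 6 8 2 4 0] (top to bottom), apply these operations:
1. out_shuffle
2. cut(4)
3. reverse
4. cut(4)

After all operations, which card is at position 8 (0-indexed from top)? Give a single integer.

Answer: 6

Derivation:
After op 1 (out_shuffle): [1 6 7 8 5 2 9 4 3 0]
After op 2 (cut(4)): [5 2 9 4 3 0 1 6 7 8]
After op 3 (reverse): [8 7 6 1 0 3 4 9 2 5]
After op 4 (cut(4)): [0 3 4 9 2 5 8 7 6 1]
Position 8: card 6.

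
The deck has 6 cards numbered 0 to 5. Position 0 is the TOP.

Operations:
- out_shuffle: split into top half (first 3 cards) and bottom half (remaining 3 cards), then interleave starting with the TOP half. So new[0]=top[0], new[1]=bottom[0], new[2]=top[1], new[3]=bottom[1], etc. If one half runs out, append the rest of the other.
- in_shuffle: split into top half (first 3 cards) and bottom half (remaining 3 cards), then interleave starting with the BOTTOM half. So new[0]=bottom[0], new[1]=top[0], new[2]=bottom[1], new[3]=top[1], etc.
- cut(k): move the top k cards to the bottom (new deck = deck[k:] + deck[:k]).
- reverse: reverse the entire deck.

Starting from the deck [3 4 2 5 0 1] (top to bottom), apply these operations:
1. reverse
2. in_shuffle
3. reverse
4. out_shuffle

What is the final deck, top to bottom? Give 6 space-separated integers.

After op 1 (reverse): [1 0 5 2 4 3]
After op 2 (in_shuffle): [2 1 4 0 3 5]
After op 3 (reverse): [5 3 0 4 1 2]
After op 4 (out_shuffle): [5 4 3 1 0 2]

Answer: 5 4 3 1 0 2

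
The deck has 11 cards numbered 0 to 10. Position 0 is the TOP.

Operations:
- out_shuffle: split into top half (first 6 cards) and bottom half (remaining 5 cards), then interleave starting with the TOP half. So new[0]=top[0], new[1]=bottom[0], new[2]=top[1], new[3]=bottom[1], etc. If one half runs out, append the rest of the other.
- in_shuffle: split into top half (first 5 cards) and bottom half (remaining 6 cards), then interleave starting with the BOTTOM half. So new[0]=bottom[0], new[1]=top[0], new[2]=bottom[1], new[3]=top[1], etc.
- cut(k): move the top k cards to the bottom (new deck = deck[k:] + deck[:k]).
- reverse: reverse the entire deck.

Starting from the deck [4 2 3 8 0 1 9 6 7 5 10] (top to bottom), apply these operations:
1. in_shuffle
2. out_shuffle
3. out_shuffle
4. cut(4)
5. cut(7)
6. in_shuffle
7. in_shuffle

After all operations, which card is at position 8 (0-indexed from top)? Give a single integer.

Answer: 4

Derivation:
After op 1 (in_shuffle): [1 4 9 2 6 3 7 8 5 0 10]
After op 2 (out_shuffle): [1 7 4 8 9 5 2 0 6 10 3]
After op 3 (out_shuffle): [1 2 7 0 4 6 8 10 9 3 5]
After op 4 (cut(4)): [4 6 8 10 9 3 5 1 2 7 0]
After op 5 (cut(7)): [1 2 7 0 4 6 8 10 9 3 5]
After op 6 (in_shuffle): [6 1 8 2 10 7 9 0 3 4 5]
After op 7 (in_shuffle): [7 6 9 1 0 8 3 2 4 10 5]
Position 8: card 4.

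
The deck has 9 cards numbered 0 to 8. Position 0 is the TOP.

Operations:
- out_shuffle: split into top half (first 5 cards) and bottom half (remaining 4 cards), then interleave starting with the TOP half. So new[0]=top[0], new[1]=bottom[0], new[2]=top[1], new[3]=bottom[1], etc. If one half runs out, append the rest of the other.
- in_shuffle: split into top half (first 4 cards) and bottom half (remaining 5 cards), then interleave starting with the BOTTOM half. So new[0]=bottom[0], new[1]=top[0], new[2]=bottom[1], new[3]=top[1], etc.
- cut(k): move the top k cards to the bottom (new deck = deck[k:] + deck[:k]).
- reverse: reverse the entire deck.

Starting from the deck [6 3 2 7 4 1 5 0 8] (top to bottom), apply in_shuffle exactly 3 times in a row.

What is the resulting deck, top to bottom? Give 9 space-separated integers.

Answer: 0 5 1 4 7 2 3 6 8

Derivation:
After op 1 (in_shuffle): [4 6 1 3 5 2 0 7 8]
After op 2 (in_shuffle): [5 4 2 6 0 1 7 3 8]
After op 3 (in_shuffle): [0 5 1 4 7 2 3 6 8]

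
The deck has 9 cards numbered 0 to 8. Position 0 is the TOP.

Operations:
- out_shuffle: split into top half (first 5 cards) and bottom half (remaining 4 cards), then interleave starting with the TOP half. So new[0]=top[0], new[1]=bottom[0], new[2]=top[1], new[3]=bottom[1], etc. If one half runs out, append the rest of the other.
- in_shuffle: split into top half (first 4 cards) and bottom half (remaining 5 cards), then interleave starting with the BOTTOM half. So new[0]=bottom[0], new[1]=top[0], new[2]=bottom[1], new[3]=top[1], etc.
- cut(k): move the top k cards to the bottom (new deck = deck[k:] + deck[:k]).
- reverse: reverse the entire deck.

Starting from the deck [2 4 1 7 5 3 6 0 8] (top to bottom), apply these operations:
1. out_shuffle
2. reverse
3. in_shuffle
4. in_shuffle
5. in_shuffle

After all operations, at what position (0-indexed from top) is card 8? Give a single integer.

After op 1 (out_shuffle): [2 3 4 6 1 0 7 8 5]
After op 2 (reverse): [5 8 7 0 1 6 4 3 2]
After op 3 (in_shuffle): [1 5 6 8 4 7 3 0 2]
After op 4 (in_shuffle): [4 1 7 5 3 6 0 8 2]
After op 5 (in_shuffle): [3 4 6 1 0 7 8 5 2]
Card 8 is at position 6.

Answer: 6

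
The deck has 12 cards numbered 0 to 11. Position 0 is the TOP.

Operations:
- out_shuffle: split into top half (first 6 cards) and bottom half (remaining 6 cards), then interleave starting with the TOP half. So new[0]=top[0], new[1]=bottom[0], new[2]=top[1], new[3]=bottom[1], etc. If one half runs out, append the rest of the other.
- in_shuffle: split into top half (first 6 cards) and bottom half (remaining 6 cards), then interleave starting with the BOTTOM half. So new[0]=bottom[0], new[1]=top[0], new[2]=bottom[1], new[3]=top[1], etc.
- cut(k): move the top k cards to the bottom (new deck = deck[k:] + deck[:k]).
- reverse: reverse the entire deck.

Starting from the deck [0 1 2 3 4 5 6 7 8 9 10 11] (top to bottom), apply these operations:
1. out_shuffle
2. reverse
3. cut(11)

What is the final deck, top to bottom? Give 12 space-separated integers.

Answer: 0 11 5 10 4 9 3 8 2 7 1 6

Derivation:
After op 1 (out_shuffle): [0 6 1 7 2 8 3 9 4 10 5 11]
After op 2 (reverse): [11 5 10 4 9 3 8 2 7 1 6 0]
After op 3 (cut(11)): [0 11 5 10 4 9 3 8 2 7 1 6]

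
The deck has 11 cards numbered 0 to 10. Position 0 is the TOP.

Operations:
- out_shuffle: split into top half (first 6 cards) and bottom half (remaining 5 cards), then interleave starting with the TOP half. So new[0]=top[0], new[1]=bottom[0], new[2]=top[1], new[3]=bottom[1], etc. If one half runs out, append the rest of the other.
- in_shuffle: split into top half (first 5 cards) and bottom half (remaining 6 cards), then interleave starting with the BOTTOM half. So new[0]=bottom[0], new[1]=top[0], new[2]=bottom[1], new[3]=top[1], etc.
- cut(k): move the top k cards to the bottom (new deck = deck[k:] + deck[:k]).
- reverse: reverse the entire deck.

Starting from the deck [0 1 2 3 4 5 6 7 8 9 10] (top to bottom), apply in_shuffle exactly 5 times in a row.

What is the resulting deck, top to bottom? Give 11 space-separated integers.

After op 1 (in_shuffle): [5 0 6 1 7 2 8 3 9 4 10]
After op 2 (in_shuffle): [2 5 8 0 3 6 9 1 4 7 10]
After op 3 (in_shuffle): [6 2 9 5 1 8 4 0 7 3 10]
After op 4 (in_shuffle): [8 6 4 2 0 9 7 5 3 1 10]
After op 5 (in_shuffle): [9 8 7 6 5 4 3 2 1 0 10]

Answer: 9 8 7 6 5 4 3 2 1 0 10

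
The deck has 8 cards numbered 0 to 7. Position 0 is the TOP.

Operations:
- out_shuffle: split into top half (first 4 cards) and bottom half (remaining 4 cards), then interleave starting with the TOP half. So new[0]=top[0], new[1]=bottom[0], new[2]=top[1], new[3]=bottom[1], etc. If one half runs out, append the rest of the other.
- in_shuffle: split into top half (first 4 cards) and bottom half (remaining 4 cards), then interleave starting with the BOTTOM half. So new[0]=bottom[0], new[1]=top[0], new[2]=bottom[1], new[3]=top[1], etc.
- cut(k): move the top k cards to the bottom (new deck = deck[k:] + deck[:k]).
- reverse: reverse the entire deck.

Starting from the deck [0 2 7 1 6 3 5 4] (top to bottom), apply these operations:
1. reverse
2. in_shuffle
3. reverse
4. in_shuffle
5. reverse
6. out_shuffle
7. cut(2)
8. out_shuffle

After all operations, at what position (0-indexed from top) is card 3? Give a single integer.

After op 1 (reverse): [4 5 3 6 1 7 2 0]
After op 2 (in_shuffle): [1 4 7 5 2 3 0 6]
After op 3 (reverse): [6 0 3 2 5 7 4 1]
After op 4 (in_shuffle): [5 6 7 0 4 3 1 2]
After op 5 (reverse): [2 1 3 4 0 7 6 5]
After op 6 (out_shuffle): [2 0 1 7 3 6 4 5]
After op 7 (cut(2)): [1 7 3 6 4 5 2 0]
After op 8 (out_shuffle): [1 4 7 5 3 2 6 0]
Card 3 is at position 4.

Answer: 4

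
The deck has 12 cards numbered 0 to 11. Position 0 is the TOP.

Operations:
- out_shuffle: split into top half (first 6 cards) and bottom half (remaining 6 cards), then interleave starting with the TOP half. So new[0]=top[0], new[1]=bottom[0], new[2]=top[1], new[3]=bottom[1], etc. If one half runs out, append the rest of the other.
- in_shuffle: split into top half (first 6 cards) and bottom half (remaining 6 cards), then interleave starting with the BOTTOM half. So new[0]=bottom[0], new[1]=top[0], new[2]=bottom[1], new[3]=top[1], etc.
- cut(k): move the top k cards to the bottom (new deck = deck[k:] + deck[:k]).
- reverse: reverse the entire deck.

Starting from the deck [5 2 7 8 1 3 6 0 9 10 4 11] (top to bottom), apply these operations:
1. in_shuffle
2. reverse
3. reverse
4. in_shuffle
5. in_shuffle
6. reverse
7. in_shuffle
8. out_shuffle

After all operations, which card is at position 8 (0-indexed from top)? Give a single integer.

After op 1 (in_shuffle): [6 5 0 2 9 7 10 8 4 1 11 3]
After op 2 (reverse): [3 11 1 4 8 10 7 9 2 0 5 6]
After op 3 (reverse): [6 5 0 2 9 7 10 8 4 1 11 3]
After op 4 (in_shuffle): [10 6 8 5 4 0 1 2 11 9 3 7]
After op 5 (in_shuffle): [1 10 2 6 11 8 9 5 3 4 7 0]
After op 6 (reverse): [0 7 4 3 5 9 8 11 6 2 10 1]
After op 7 (in_shuffle): [8 0 11 7 6 4 2 3 10 5 1 9]
After op 8 (out_shuffle): [8 2 0 3 11 10 7 5 6 1 4 9]
Position 8: card 6.

Answer: 6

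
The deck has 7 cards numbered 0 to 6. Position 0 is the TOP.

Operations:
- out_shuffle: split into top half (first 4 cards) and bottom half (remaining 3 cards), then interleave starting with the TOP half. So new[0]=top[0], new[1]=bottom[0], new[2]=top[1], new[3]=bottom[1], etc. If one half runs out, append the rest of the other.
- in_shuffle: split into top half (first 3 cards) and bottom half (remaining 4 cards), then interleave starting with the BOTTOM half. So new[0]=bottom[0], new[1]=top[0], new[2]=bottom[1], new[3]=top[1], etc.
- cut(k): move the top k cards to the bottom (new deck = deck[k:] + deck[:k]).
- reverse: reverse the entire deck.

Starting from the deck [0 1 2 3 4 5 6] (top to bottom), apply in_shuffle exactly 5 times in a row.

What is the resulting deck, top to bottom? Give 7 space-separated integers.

After op 1 (in_shuffle): [3 0 4 1 5 2 6]
After op 2 (in_shuffle): [1 3 5 0 2 4 6]
After op 3 (in_shuffle): [0 1 2 3 4 5 6]
After op 4 (in_shuffle): [3 0 4 1 5 2 6]
After op 5 (in_shuffle): [1 3 5 0 2 4 6]

Answer: 1 3 5 0 2 4 6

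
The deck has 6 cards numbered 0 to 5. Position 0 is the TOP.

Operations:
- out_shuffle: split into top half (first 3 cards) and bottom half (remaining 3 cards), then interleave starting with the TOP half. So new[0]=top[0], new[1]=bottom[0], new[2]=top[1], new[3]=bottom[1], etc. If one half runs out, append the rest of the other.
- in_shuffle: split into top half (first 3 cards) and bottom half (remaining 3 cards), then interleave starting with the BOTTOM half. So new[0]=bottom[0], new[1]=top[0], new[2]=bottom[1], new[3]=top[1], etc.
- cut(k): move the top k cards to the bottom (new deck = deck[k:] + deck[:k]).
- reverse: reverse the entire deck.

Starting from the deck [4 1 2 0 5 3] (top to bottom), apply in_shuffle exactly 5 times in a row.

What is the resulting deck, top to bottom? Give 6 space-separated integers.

Answer: 1 0 3 4 2 5

Derivation:
After op 1 (in_shuffle): [0 4 5 1 3 2]
After op 2 (in_shuffle): [1 0 3 4 2 5]
After op 3 (in_shuffle): [4 1 2 0 5 3]
After op 4 (in_shuffle): [0 4 5 1 3 2]
After op 5 (in_shuffle): [1 0 3 4 2 5]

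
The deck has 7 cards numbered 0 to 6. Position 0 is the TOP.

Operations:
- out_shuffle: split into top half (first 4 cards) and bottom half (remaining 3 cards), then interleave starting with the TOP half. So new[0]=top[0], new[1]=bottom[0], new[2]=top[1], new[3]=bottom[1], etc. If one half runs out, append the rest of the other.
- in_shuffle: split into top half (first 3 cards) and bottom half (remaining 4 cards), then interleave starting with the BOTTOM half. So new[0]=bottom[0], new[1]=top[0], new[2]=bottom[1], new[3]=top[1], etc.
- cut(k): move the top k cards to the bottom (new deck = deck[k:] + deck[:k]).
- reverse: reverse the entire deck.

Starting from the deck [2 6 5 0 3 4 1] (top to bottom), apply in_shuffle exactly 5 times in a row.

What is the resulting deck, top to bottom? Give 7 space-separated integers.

After op 1 (in_shuffle): [0 2 3 6 4 5 1]
After op 2 (in_shuffle): [6 0 4 2 5 3 1]
After op 3 (in_shuffle): [2 6 5 0 3 4 1]
After op 4 (in_shuffle): [0 2 3 6 4 5 1]
After op 5 (in_shuffle): [6 0 4 2 5 3 1]

Answer: 6 0 4 2 5 3 1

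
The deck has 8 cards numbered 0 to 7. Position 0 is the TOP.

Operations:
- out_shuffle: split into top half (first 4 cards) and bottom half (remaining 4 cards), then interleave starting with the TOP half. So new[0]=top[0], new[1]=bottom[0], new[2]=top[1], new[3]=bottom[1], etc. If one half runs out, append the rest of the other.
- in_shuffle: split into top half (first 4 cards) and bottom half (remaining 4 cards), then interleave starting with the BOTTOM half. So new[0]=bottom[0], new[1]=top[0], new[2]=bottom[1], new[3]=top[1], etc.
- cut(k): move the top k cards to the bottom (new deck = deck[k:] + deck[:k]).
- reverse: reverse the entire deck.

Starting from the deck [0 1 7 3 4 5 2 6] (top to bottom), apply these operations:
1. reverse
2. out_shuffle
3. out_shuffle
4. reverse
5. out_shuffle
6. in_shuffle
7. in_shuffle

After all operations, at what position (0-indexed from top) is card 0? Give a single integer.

Answer: 3

Derivation:
After op 1 (reverse): [6 2 5 4 3 7 1 0]
After op 2 (out_shuffle): [6 3 2 7 5 1 4 0]
After op 3 (out_shuffle): [6 5 3 1 2 4 7 0]
After op 4 (reverse): [0 7 4 2 1 3 5 6]
After op 5 (out_shuffle): [0 1 7 3 4 5 2 6]
After op 6 (in_shuffle): [4 0 5 1 2 7 6 3]
After op 7 (in_shuffle): [2 4 7 0 6 5 3 1]
Card 0 is at position 3.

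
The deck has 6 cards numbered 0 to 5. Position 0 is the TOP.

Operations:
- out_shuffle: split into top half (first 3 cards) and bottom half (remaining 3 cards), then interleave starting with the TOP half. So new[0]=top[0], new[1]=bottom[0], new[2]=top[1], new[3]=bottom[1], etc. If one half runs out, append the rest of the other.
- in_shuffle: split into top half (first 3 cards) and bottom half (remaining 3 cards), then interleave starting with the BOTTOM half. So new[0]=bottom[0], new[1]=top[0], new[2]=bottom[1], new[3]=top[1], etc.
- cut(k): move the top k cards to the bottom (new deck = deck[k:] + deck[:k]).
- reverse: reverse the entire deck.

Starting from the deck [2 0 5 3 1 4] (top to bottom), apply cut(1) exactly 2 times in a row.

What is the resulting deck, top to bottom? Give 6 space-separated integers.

After op 1 (cut(1)): [0 5 3 1 4 2]
After op 2 (cut(1)): [5 3 1 4 2 0]

Answer: 5 3 1 4 2 0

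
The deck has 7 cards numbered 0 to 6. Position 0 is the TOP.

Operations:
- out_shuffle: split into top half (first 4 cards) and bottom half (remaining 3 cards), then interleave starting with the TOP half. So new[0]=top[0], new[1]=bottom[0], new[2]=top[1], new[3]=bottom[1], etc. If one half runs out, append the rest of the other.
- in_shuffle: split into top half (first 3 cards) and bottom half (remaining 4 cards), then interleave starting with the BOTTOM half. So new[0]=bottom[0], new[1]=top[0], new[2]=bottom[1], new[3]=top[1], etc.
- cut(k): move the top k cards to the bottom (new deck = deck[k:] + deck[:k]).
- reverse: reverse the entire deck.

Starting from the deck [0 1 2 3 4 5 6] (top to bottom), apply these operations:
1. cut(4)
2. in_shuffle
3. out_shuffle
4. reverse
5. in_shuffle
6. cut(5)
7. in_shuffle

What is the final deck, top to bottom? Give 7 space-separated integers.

After op 1 (cut(4)): [4 5 6 0 1 2 3]
After op 2 (in_shuffle): [0 4 1 5 2 6 3]
After op 3 (out_shuffle): [0 2 4 6 1 3 5]
After op 4 (reverse): [5 3 1 6 4 2 0]
After op 5 (in_shuffle): [6 5 4 3 2 1 0]
After op 6 (cut(5)): [1 0 6 5 4 3 2]
After op 7 (in_shuffle): [5 1 4 0 3 6 2]

Answer: 5 1 4 0 3 6 2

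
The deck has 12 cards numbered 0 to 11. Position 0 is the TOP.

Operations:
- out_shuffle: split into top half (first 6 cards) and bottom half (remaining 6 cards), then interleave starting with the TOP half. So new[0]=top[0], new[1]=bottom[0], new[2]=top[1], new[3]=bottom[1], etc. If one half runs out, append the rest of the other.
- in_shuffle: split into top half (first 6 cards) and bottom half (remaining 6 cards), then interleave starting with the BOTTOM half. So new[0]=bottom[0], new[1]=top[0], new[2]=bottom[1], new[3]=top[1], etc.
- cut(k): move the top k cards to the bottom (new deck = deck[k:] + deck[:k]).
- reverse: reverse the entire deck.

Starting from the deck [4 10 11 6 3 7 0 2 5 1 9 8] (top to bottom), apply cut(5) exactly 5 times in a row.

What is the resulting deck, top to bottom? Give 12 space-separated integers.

After op 1 (cut(5)): [7 0 2 5 1 9 8 4 10 11 6 3]
After op 2 (cut(5)): [9 8 4 10 11 6 3 7 0 2 5 1]
After op 3 (cut(5)): [6 3 7 0 2 5 1 9 8 4 10 11]
After op 4 (cut(5)): [5 1 9 8 4 10 11 6 3 7 0 2]
After op 5 (cut(5)): [10 11 6 3 7 0 2 5 1 9 8 4]

Answer: 10 11 6 3 7 0 2 5 1 9 8 4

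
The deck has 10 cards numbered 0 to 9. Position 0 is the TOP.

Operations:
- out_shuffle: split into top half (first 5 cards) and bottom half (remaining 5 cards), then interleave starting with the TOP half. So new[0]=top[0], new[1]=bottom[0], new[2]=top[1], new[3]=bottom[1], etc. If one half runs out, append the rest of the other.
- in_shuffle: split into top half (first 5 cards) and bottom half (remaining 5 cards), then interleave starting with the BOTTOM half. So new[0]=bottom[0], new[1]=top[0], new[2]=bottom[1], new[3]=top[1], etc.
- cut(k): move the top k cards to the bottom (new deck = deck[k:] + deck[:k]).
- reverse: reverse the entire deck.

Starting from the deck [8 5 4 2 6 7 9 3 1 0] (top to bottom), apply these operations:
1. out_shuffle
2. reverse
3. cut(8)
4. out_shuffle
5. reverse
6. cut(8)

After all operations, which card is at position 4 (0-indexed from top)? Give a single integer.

Answer: 9

Derivation:
After op 1 (out_shuffle): [8 7 5 9 4 3 2 1 6 0]
After op 2 (reverse): [0 6 1 2 3 4 9 5 7 8]
After op 3 (cut(8)): [7 8 0 6 1 2 3 4 9 5]
After op 4 (out_shuffle): [7 2 8 3 0 4 6 9 1 5]
After op 5 (reverse): [5 1 9 6 4 0 3 8 2 7]
After op 6 (cut(8)): [2 7 5 1 9 6 4 0 3 8]
Position 4: card 9.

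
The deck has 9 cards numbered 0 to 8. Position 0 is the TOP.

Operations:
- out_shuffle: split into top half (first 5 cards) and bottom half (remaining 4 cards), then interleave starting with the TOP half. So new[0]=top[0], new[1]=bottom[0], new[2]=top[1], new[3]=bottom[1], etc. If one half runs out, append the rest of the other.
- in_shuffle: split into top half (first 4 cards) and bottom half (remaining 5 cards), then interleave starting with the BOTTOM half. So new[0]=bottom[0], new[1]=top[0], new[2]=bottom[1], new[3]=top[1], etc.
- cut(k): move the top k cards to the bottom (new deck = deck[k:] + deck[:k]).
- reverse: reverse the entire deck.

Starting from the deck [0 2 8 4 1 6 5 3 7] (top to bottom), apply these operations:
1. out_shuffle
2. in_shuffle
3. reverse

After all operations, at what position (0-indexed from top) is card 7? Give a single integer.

Answer: 2

Derivation:
After op 1 (out_shuffle): [0 6 2 5 8 3 4 7 1]
After op 2 (in_shuffle): [8 0 3 6 4 2 7 5 1]
After op 3 (reverse): [1 5 7 2 4 6 3 0 8]
Card 7 is at position 2.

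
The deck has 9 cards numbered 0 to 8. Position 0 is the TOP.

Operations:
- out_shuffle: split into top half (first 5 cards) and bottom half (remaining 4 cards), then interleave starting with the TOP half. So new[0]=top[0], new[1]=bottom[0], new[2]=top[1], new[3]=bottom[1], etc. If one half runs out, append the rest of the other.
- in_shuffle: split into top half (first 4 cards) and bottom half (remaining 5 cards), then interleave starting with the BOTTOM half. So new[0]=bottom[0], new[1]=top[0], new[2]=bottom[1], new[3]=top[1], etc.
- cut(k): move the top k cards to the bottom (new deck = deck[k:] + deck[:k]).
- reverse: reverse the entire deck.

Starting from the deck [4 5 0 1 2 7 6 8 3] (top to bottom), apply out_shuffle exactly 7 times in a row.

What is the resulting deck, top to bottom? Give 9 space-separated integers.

After op 1 (out_shuffle): [4 7 5 6 0 8 1 3 2]
After op 2 (out_shuffle): [4 8 7 1 5 3 6 2 0]
After op 3 (out_shuffle): [4 3 8 6 7 2 1 0 5]
After op 4 (out_shuffle): [4 2 3 1 8 0 6 5 7]
After op 5 (out_shuffle): [4 0 2 6 3 5 1 7 8]
After op 6 (out_shuffle): [4 5 0 1 2 7 6 8 3]
After op 7 (out_shuffle): [4 7 5 6 0 8 1 3 2]

Answer: 4 7 5 6 0 8 1 3 2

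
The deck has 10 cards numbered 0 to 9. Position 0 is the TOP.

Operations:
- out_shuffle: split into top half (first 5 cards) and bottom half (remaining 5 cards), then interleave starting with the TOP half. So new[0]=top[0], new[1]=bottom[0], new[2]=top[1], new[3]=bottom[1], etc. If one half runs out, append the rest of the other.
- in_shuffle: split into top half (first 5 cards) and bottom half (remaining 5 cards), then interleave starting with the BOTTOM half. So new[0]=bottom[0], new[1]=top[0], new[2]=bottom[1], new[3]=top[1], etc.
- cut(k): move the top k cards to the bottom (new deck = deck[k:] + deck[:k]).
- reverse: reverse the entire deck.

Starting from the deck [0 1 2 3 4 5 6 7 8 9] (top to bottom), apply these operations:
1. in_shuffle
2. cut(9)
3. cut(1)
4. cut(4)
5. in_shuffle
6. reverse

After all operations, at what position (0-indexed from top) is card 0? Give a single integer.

Answer: 5

Derivation:
After op 1 (in_shuffle): [5 0 6 1 7 2 8 3 9 4]
After op 2 (cut(9)): [4 5 0 6 1 7 2 8 3 9]
After op 3 (cut(1)): [5 0 6 1 7 2 8 3 9 4]
After op 4 (cut(4)): [7 2 8 3 9 4 5 0 6 1]
After op 5 (in_shuffle): [4 7 5 2 0 8 6 3 1 9]
After op 6 (reverse): [9 1 3 6 8 0 2 5 7 4]
Card 0 is at position 5.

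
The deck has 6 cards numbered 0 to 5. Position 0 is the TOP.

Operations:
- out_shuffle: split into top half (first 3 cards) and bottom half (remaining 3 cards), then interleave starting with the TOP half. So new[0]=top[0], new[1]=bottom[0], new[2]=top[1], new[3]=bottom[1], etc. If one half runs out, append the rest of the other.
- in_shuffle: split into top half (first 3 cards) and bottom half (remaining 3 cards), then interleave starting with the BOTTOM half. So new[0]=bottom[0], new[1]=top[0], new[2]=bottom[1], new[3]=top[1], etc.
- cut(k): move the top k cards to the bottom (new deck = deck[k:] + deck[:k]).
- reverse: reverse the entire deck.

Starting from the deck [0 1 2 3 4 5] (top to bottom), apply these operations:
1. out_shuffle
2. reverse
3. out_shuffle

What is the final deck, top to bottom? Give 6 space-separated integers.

After op 1 (out_shuffle): [0 3 1 4 2 5]
After op 2 (reverse): [5 2 4 1 3 0]
After op 3 (out_shuffle): [5 1 2 3 4 0]

Answer: 5 1 2 3 4 0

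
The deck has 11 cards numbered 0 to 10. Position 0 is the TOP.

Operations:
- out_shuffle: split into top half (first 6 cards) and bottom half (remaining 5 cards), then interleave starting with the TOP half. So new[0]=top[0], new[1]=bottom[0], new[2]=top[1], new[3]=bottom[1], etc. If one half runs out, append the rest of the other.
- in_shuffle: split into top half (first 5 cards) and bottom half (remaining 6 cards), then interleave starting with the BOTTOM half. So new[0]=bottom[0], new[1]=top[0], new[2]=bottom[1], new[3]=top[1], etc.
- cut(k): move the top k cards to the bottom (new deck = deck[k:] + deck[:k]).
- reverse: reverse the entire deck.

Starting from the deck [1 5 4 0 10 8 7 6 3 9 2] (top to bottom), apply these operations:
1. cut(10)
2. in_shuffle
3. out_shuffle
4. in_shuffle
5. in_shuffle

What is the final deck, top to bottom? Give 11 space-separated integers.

Answer: 2 3 7 10 4 1 9 6 8 0 5

Derivation:
After op 1 (cut(10)): [2 1 5 4 0 10 8 7 6 3 9]
After op 2 (in_shuffle): [10 2 8 1 7 5 6 4 3 0 9]
After op 3 (out_shuffle): [10 6 2 4 8 3 1 0 7 9 5]
After op 4 (in_shuffle): [3 10 1 6 0 2 7 4 9 8 5]
After op 5 (in_shuffle): [2 3 7 10 4 1 9 6 8 0 5]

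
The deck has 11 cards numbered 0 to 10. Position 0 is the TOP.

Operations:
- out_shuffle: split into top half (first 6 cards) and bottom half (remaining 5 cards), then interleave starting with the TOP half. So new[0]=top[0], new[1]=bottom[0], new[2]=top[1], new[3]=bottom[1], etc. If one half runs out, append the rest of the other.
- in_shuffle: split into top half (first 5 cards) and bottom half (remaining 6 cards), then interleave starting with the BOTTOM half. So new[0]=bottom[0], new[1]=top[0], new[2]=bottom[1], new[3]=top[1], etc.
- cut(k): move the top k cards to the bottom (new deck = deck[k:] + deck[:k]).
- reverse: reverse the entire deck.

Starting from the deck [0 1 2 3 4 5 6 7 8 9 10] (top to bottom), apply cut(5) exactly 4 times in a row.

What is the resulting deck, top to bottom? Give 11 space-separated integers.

Answer: 9 10 0 1 2 3 4 5 6 7 8

Derivation:
After op 1 (cut(5)): [5 6 7 8 9 10 0 1 2 3 4]
After op 2 (cut(5)): [10 0 1 2 3 4 5 6 7 8 9]
After op 3 (cut(5)): [4 5 6 7 8 9 10 0 1 2 3]
After op 4 (cut(5)): [9 10 0 1 2 3 4 5 6 7 8]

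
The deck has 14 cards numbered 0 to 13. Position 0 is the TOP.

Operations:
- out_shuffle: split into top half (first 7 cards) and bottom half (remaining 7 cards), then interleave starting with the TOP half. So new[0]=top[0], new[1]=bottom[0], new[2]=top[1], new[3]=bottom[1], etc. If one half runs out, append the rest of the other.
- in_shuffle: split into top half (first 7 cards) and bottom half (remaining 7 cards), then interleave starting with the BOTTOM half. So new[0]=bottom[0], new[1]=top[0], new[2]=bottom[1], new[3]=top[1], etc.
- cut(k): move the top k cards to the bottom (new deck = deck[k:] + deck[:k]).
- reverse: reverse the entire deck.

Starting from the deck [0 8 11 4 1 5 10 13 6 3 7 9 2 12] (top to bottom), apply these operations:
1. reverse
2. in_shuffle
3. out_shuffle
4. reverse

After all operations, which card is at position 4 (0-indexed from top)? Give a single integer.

After op 1 (reverse): [12 2 9 7 3 6 13 10 5 1 4 11 8 0]
After op 2 (in_shuffle): [10 12 5 2 1 9 4 7 11 3 8 6 0 13]
After op 3 (out_shuffle): [10 7 12 11 5 3 2 8 1 6 9 0 4 13]
After op 4 (reverse): [13 4 0 9 6 1 8 2 3 5 11 12 7 10]
Position 4: card 6.

Answer: 6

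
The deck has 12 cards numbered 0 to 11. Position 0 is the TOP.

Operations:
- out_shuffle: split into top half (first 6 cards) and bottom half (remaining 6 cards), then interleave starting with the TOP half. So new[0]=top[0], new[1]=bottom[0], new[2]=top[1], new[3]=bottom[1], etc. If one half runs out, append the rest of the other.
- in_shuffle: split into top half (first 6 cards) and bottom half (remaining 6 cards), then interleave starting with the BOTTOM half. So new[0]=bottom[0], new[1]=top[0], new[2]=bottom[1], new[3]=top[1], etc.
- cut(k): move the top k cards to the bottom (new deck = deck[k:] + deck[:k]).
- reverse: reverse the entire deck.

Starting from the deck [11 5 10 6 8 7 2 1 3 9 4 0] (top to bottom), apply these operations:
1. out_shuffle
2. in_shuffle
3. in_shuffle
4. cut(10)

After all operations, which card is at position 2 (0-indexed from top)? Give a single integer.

Answer: 4

Derivation:
After op 1 (out_shuffle): [11 2 5 1 10 3 6 9 8 4 7 0]
After op 2 (in_shuffle): [6 11 9 2 8 5 4 1 7 10 0 3]
After op 3 (in_shuffle): [4 6 1 11 7 9 10 2 0 8 3 5]
After op 4 (cut(10)): [3 5 4 6 1 11 7 9 10 2 0 8]
Position 2: card 4.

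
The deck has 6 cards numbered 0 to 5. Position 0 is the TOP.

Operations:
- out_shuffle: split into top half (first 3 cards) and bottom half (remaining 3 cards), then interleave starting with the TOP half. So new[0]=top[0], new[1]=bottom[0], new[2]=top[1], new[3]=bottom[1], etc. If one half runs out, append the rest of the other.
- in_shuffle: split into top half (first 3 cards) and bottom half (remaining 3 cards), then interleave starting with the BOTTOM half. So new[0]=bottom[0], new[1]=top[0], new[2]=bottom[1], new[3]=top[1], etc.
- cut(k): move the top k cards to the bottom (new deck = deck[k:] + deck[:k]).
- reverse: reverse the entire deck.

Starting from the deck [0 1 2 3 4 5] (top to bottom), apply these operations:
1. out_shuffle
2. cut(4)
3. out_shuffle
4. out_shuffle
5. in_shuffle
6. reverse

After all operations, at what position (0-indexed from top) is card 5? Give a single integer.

After op 1 (out_shuffle): [0 3 1 4 2 5]
After op 2 (cut(4)): [2 5 0 3 1 4]
After op 3 (out_shuffle): [2 3 5 1 0 4]
After op 4 (out_shuffle): [2 1 3 0 5 4]
After op 5 (in_shuffle): [0 2 5 1 4 3]
After op 6 (reverse): [3 4 1 5 2 0]
Card 5 is at position 3.

Answer: 3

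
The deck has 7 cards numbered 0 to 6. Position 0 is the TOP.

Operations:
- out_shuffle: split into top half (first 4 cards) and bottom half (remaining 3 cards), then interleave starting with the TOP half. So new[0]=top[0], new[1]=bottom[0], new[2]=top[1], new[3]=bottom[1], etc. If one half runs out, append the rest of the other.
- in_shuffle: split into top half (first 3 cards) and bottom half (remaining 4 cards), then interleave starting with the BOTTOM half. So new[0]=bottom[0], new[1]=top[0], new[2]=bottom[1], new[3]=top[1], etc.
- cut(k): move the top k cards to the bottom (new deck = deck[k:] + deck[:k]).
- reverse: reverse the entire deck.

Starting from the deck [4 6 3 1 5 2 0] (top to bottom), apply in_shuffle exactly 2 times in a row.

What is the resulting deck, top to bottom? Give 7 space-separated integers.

After op 1 (in_shuffle): [1 4 5 6 2 3 0]
After op 2 (in_shuffle): [6 1 2 4 3 5 0]

Answer: 6 1 2 4 3 5 0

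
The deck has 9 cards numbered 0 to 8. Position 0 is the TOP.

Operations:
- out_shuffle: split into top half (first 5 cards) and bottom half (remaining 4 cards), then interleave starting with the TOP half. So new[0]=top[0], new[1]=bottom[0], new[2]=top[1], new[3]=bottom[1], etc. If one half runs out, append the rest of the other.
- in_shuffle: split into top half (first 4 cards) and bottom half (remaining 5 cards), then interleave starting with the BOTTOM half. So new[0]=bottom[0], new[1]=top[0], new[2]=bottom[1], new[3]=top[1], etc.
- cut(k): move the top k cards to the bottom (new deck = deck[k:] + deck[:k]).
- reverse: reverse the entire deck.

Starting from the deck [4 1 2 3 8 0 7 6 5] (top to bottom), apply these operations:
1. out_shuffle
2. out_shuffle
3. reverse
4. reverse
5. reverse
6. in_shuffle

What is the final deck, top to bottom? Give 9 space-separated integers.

Answer: 1 2 3 8 0 7 6 5 4

Derivation:
After op 1 (out_shuffle): [4 0 1 7 2 6 3 5 8]
After op 2 (out_shuffle): [4 6 0 3 1 5 7 8 2]
After op 3 (reverse): [2 8 7 5 1 3 0 6 4]
After op 4 (reverse): [4 6 0 3 1 5 7 8 2]
After op 5 (reverse): [2 8 7 5 1 3 0 6 4]
After op 6 (in_shuffle): [1 2 3 8 0 7 6 5 4]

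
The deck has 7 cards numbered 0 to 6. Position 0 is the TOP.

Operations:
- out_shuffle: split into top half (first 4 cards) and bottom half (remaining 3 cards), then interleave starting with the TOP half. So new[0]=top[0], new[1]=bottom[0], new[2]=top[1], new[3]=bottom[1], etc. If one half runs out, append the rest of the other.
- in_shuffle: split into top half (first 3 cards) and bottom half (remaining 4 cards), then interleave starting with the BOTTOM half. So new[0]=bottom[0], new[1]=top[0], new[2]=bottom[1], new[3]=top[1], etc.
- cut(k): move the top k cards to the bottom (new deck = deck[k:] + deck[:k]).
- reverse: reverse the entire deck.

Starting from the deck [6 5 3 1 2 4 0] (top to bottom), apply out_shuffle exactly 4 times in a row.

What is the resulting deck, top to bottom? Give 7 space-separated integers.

Answer: 6 2 5 4 3 0 1

Derivation:
After op 1 (out_shuffle): [6 2 5 4 3 0 1]
After op 2 (out_shuffle): [6 3 2 0 5 1 4]
After op 3 (out_shuffle): [6 5 3 1 2 4 0]
After op 4 (out_shuffle): [6 2 5 4 3 0 1]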